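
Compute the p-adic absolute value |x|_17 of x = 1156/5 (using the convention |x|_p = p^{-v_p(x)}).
|1156/5|_17 = 1/289

Step 1 — compute v_17(x) by factoring powers of 17 out of the numerator and denominator: v_17(1156/5) = 2. Step 2 — apply |x|_p = p^{-v_p(x)} = 17^{-2} = 1/289.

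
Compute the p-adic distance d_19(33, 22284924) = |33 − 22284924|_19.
d_19(33, 22284924) = 1/2476099

Step 1 — x − y = 33 − 22284924 = -22284891. Step 2 — v_19(-22284891) = 5 (factor: -22284891 = −(19^5 · 9); the sign does not affect v_p). Step 3 — |x − y|_19 = 19^{-5} = 1/2476099.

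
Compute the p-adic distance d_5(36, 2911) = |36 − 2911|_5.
d_5(36, 2911) = 1/125

Step 1 — x − y = 36 − 2911 = -2875. Step 2 — v_5(-2875) = 3 (factor: -2875 = −(5^3 · 23); the sign does not affect v_p). Step 3 — |x − y|_5 = 5^{-3} = 1/125.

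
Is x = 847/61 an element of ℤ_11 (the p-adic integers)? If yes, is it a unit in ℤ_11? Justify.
x ∈ ℤ_11 but not a unit; v_11(x) = 2 > 0

ℤ_11 = {x ∈ ℚ_11 : v_11(x) ≥ 0} and ℤ_11^× = {x ∈ ℤ_11 : v_11(x) = 0}. Here v_11(847/61) = v_11(num) − v_11(den) = 2; compare against these criteria.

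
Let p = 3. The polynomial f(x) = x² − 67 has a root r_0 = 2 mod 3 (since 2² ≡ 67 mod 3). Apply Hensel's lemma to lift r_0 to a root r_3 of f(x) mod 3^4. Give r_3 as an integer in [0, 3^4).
r_3 = 38 (mod 81)

Hensel's recurrence: r_{i+1} = r_i − f(r_i)·(f′(r_i))^{-1} mod 3^{i+2}, with f′(x) = 2x. Iterate:
  r_0 = 2 (mod 3)
  r_1 = 2 (mod 9)
  r_2 = 11 (mod 27)
  r_3 = 38 (mod 81)
Final: r_3 = 38, and one checks f(r_3) ≡ 0 mod 3^4.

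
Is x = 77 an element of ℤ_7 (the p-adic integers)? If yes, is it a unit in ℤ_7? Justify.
x ∈ ℤ_7 but not a unit; v_7(x) = 1 > 0

ℤ_7 = {x ∈ ℚ_7 : v_7(x) ≥ 0} and ℤ_7^× = {x ∈ ℤ_7 : v_7(x) = 0}. Here v_7(77) = v_7(num) − v_7(den) = 1; compare against these criteria.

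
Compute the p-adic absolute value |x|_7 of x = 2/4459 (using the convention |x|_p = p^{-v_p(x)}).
|2/4459|_7 = 343

Step 1 — compute v_7(x) by factoring powers of 7 out of the numerator and denominator: v_7(2/4459) = -3. Step 2 — apply |x|_p = p^{-v_p(x)} = 7^{3} = 343.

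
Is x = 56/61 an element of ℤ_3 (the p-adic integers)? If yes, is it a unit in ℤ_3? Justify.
x ∈ ℤ_3^× (unit); v_3(x) = 0

ℤ_3 = {x ∈ ℚ_3 : v_3(x) ≥ 0} and ℤ_3^× = {x ∈ ℤ_3 : v_3(x) = 0}. Here v_3(56/61) = v_3(num) − v_3(den) = 0; compare against these criteria.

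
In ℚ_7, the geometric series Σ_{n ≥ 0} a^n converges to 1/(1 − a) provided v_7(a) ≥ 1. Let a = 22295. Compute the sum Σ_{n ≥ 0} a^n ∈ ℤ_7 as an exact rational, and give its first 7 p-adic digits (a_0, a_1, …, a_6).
Σ a^n = 1/(1 − a) = -1/22294;  first 7 digits = (1, 0, 0, 2, 2, 1, 4)

v_7(a) = 3 ≥ 1, so the series converges in ℤ_7 to 1/(1 − a) = 1/(1 − 22295) = -1/22294. Expand this rational in ℤ_7: compute digits iteratively via d_i = x_i mod 7, x_{i+1} = (x_i − d_i)/7. The first 7 digits are (1, 0, 0, 2, 2, 1, 4).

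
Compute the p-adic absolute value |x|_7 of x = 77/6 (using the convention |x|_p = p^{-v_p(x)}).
|77/6|_7 = 1/7

Step 1 — compute v_7(x) by factoring powers of 7 out of the numerator and denominator: v_7(77/6) = 1. Step 2 — apply |x|_p = p^{-v_p(x)} = 7^{-1} = 1/7.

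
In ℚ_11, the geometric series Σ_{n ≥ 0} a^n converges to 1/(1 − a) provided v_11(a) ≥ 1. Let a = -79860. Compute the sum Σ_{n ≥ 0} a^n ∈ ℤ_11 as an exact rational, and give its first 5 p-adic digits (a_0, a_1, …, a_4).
Σ a^n = 1/(1 − a) = 1/79861;  first 5 digits = (1, 0, 0, 6, 5)

v_11(a) = 3 ≥ 1, so the series converges in ℤ_11 to 1/(1 − a) = 1/(1 − (-79860)) = 1/79861. Expand this rational in ℤ_11: compute digits iteratively via d_i = x_i mod 11, x_{i+1} = (x_i − d_i)/11. The first 5 digits are (1, 0, 0, 6, 5).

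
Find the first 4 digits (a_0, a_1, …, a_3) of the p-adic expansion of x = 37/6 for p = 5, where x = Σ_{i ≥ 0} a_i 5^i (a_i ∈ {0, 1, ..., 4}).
(a_0, …, a_3) = (2, 0, 1, 4)

v_5(37/6) = 0 (numerator and denominator both coprime to 5), so x ∈ ℤ_5^×. Compute digits iteratively via a_i = x_i mod 5, x_{i+1} = (x_i − a_i)/5, with x_0 = x:
  x_0 = 37/6;  a_0 = 2;  x_1 = (x_0 − 2)/5 = 5/6
  x_1 = 5/6;  a_1 = 0;  x_2 = (x_1 − 0)/5 = 1/6
  x_2 = 1/6;  a_2 = 1;  x_3 = (x_2 − 1)/5 = -1/6
  x_3 = -1/6;  a_3 = 4;  x_4 = (x_3 − 4)/5 = -5/6
Digits: (2, 0, 1, 4).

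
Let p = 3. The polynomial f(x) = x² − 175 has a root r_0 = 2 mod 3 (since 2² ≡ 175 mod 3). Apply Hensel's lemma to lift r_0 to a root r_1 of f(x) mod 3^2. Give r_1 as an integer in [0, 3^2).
r_1 = 2 (mod 9)

Hensel's recurrence: r_{i+1} = r_i − f(r_i)·(f′(r_i))^{-1} mod 3^{i+2}, with f′(x) = 2x. Iterate:
  r_0 = 2 (mod 3)
  r_1 = 2 (mod 9)
Final: r_1 = 2, and one checks f(r_1) ≡ 0 mod 3^2.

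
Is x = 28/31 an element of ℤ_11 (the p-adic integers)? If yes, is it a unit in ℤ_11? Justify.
x ∈ ℤ_11^× (unit); v_11(x) = 0

ℤ_11 = {x ∈ ℚ_11 : v_11(x) ≥ 0} and ℤ_11^× = {x ∈ ℤ_11 : v_11(x) = 0}. Here v_11(28/31) = v_11(num) − v_11(den) = 0; compare against these criteria.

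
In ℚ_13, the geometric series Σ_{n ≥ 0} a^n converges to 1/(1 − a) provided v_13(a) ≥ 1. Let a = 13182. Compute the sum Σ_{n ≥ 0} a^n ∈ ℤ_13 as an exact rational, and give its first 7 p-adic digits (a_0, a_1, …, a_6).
Σ a^n = 1/(1 − a) = -1/13181;  first 7 digits = (1, 0, 0, 6, 0, 0, 10)

v_13(a) = 3 ≥ 1, so the series converges in ℤ_13 to 1/(1 − a) = 1/(1 − 13182) = -1/13181. Expand this rational in ℤ_13: compute digits iteratively via d_i = x_i mod 13, x_{i+1} = (x_i − d_i)/13. The first 7 digits are (1, 0, 0, 6, 0, 0, 10).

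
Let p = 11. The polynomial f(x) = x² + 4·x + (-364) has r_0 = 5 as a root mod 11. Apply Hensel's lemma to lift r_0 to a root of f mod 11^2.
r_1 = 71 (mod 121)

Hensel: r_{i+1} = r_i − f(r_i)·(f′(r_i))^{-1} mod 11^{i+2}, f′(x) = 2x + 4. Iterate:
  r_0 = 5 (mod 11)
  r_1 = 71 (mod 121)
Final: r = 71 satisfies f(r) ≡ 0 mod 11^2.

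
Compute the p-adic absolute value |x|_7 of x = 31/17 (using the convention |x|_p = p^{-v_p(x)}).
|31/17|_7 = 1

Step 1 — compute v_7(x) by factoring powers of 7 out of the numerator and denominator: v_7(31/17) = 0. Step 2 — apply |x|_p = p^{-v_p(x)} = 7^{0} = 1.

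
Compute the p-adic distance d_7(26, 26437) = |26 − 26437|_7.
d_7(26, 26437) = 1/2401

Step 1 — x − y = 26 − 26437 = -26411. Step 2 — v_7(-26411) = 4 (factor: -26411 = −(7^4 · 11); the sign does not affect v_p). Step 3 — |x − y|_7 = 7^{-4} = 1/2401.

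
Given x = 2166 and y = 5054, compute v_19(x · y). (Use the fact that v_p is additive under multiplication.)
v_19(10946964) = 4

v_p(x) = 2 (factor: 2166 = 19^2 · 6); v_p(y) = 2 (factor: 5054 = 19^2 · 14). Additivity: v_p(xy) = v_p(x) + v_p(y) = 2 + 2 = 4. (Direct check: xy = 10946964 = 19^4 · (84).)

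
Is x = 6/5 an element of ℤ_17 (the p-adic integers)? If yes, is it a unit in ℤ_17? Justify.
x ∈ ℤ_17^× (unit); v_17(x) = 0

ℤ_17 = {x ∈ ℚ_17 : v_17(x) ≥ 0} and ℤ_17^× = {x ∈ ℤ_17 : v_17(x) = 0}. Here v_17(6/5) = v_17(num) − v_17(den) = 0; compare against these criteria.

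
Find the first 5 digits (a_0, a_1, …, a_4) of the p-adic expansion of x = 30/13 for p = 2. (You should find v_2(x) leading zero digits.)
(a_0, …, a_4) = (0, 1, 1, 0, 1)

v_2(30/13) = 1, so a_0 = ... = a_0 = 0. Factor out: x = 2^1 · u with u = 15/13 a unit in ℤ_2. Expand u iteratively via a_{v+i} = u_i mod 2, u_{i+1} = (u_i − a_{v+i})/2:
  u_0 = 15/13;  a_1 = 1;  u_1 = (u_0 − 1)/2 = 1/13
  u_1 = 1/13;  a_2 = 1;  u_2 = (u_1 − 1)/2 = -6/13
  u_2 = -6/13;  a_3 = 0;  u_3 = (u_2 − 0)/2 = -3/13
  u_3 = -3/13;  a_4 = 1;  u_4 = (u_3 − 1)/2 = -8/13
Digits: (0, 1, 1, 0, 1).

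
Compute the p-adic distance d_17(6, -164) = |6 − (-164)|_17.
d_17(6, -164) = 1/17

Step 1 — x − y = 6 − (-164) = 170. Step 2 — v_17(170) = 1 (factor: 170 = (17^1 · 10); the sign does not affect v_p). Step 3 — |x − y|_17 = 17^{-1} = 1/17.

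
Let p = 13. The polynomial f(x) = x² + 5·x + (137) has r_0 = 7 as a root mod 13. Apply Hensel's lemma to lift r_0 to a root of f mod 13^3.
r_2 = 1970 (mod 2197)

Hensel: r_{i+1} = r_i − f(r_i)·(f′(r_i))^{-1} mod 13^{i+2}, f′(x) = 2x + 5. Iterate:
  r_0 = 7 (mod 13)
  r_1 = 111 (mod 169)
  r_2 = 1970 (mod 2197)
Final: r = 1970 satisfies f(r) ≡ 0 mod 13^3.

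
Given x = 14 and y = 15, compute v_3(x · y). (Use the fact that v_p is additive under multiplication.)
v_3(210) = 1

v_p(x) = 0 (factor: 14 = 3^0 · 14); v_p(y) = 1 (factor: 15 = 3^1 · 5). Additivity: v_p(xy) = v_p(x) + v_p(y) = 0 + 1 = 1. (Direct check: xy = 210 = 3^1 · (70).)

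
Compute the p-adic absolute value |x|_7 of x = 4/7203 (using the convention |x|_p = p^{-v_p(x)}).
|4/7203|_7 = 2401

Step 1 — compute v_7(x) by factoring powers of 7 out of the numerator and denominator: v_7(4/7203) = -4. Step 2 — apply |x|_p = p^{-v_p(x)} = 7^{4} = 2401.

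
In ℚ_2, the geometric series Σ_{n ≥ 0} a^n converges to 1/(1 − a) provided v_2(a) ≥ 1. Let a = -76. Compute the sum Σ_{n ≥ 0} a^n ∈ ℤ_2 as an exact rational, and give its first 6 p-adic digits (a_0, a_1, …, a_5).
Σ a^n = 1/(1 − a) = 1/77;  first 6 digits = (1, 0, 1, 0, 0, 0)

v_2(a) = 2 ≥ 1, so the series converges in ℤ_2 to 1/(1 − a) = 1/(1 − (-76)) = 1/77. Expand this rational in ℤ_2: compute digits iteratively via d_i = x_i mod 2, x_{i+1} = (x_i − d_i)/2. The first 6 digits are (1, 0, 1, 0, 0, 0).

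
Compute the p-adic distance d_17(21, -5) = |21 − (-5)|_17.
d_17(21, -5) = 1

Step 1 — x − y = 21 − (-5) = 26. Step 2 — v_17(26) = 0 (factor: 26 = (17^0 · 26); the sign does not affect v_p). Step 3 — |x − y|_17 = 17^{0} = 1.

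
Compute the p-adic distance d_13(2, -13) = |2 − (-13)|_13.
d_13(2, -13) = 1

Step 1 — x − y = 2 − (-13) = 15. Step 2 — v_13(15) = 0 (factor: 15 = (13^0 · 15); the sign does not affect v_p). Step 3 — |x − y|_13 = 13^{0} = 1.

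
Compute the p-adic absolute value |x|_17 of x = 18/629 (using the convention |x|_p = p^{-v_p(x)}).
|18/629|_17 = 17

Step 1 — compute v_17(x) by factoring powers of 17 out of the numerator and denominator: v_17(18/629) = -1. Step 2 — apply |x|_p = p^{-v_p(x)} = 17^{1} = 17.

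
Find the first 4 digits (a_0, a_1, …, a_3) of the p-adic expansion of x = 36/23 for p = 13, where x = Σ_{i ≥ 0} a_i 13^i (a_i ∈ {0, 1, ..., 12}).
(a_0, …, a_3) = (1, 4, 11, 11)

v_13(36/23) = 0 (numerator and denominator both coprime to 13), so x ∈ ℤ_13^×. Compute digits iteratively via a_i = x_i mod 13, x_{i+1} = (x_i − a_i)/13, with x_0 = x:
  x_0 = 36/23;  a_0 = 1;  x_1 = (x_0 − 1)/13 = 1/23
  x_1 = 1/23;  a_1 = 4;  x_2 = (x_1 − 4)/13 = -7/23
  x_2 = -7/23;  a_2 = 11;  x_3 = (x_2 − 11)/13 = -20/23
  x_3 = -20/23;  a_3 = 11;  x_4 = (x_3 − 11)/13 = -21/23
Digits: (1, 4, 11, 11).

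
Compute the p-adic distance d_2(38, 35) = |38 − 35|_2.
d_2(38, 35) = 1

Step 1 — x − y = 38 − 35 = 3. Step 2 — v_2(3) = 0 (factor: 3 = (2^0 · 3); the sign does not affect v_p). Step 3 — |x − y|_2 = 2^{0} = 1.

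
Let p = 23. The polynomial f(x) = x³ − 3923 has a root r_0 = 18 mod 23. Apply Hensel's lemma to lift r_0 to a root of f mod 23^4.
r_3 = 106117 (mod 279841)

Hensel: r_{i+1} = r_i − f(r_i)/f′(r_i) mod 23^{i+2}, where f′(x) = 3x². Iterate:
  r_0 = 18 (mod 23)
  r_1 = 317 (mod 529)
  r_2 = 8781 (mod 12167)
  r_3 = 106117 (mod 279841)
Final: r = 106117 with f(r) ≡ 0 mod 23^4.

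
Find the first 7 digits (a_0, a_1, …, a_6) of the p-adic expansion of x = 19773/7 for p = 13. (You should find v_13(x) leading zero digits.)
(a_0, …, a_6) = (0, 0, 0, 5, 9, 3, 9)

v_13(19773/7) = 3, so a_0 = ... = a_2 = 0. Factor out: x = 13^3 · u with u = 9/7 a unit in ℤ_13. Expand u iteratively via a_{v+i} = u_i mod 13, u_{i+1} = (u_i − a_{v+i})/13:
  u_0 = 9/7;  a_3 = 5;  u_1 = (u_0 − 5)/13 = -2/7
  u_1 = -2/7;  a_4 = 9;  u_2 = (u_1 − 9)/13 = -5/7
  u_2 = -5/7;  a_5 = 3;  u_3 = (u_2 − 3)/13 = -2/7
  u_3 = -2/7;  a_6 = 9;  u_4 = (u_3 − 9)/13 = -5/7
Digits: (0, 0, 0, 5, 9, 3, 9).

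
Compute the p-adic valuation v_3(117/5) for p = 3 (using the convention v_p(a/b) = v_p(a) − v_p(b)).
v_3(117/5) = 2

Factor powers of 3 from the numerator and denominator of the reduced fraction: 117 = 3^2 · 13 and 5 = 3^0 · 5. Apply v_p(a/b) = v_p(a) − v_p(b): v_3(117/5) = 2 − 0 = 2.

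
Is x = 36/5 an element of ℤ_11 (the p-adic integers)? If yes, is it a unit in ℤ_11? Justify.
x ∈ ℤ_11^× (unit); v_11(x) = 0

ℤ_11 = {x ∈ ℚ_11 : v_11(x) ≥ 0} and ℤ_11^× = {x ∈ ℤ_11 : v_11(x) = 0}. Here v_11(36/5) = v_11(num) − v_11(den) = 0; compare against these criteria.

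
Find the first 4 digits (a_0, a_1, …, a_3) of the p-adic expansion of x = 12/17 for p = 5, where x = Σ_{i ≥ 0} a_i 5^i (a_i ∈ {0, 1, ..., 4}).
(a_0, …, a_3) = (1, 2, 4, 0)

v_5(12/17) = 0 (numerator and denominator both coprime to 5), so x ∈ ℤ_5^×. Compute digits iteratively via a_i = x_i mod 5, x_{i+1} = (x_i − a_i)/5, with x_0 = x:
  x_0 = 12/17;  a_0 = 1;  x_1 = (x_0 − 1)/5 = -1/17
  x_1 = -1/17;  a_1 = 2;  x_2 = (x_1 − 2)/5 = -7/17
  x_2 = -7/17;  a_2 = 4;  x_3 = (x_2 − 4)/5 = -15/17
  x_3 = -15/17;  a_3 = 0;  x_4 = (x_3 − 0)/5 = -3/17
Digits: (1, 2, 4, 0).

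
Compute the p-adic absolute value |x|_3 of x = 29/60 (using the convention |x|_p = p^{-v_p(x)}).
|29/60|_3 = 3

Step 1 — compute v_3(x) by factoring powers of 3 out of the numerator and denominator: v_3(29/60) = -1. Step 2 — apply |x|_p = p^{-v_p(x)} = 3^{1} = 3.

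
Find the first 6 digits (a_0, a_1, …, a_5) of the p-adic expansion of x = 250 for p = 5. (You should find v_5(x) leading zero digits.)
(a_0, …, a_5) = (0, 0, 0, 2, 0, 0)

v_5(250) = 3, so a_0 = ... = a_2 = 0. Factor out: x = 5^3 · u with u = 2 a unit in ℤ_5. Expand u iteratively via a_{v+i} = u_i mod 5, u_{i+1} = (u_i − a_{v+i})/5:
  u_0 = 2;  a_3 = 2;  u_1 = (u_0 − 2)/5 = 0
  u_1 = 0;  a_4 = 0;  u_2 = (u_1 − 0)/5 = 0
  u_2 = 0;  a_5 = 0;  u_3 = (u_2 − 0)/5 = 0
Digits: (0, 0, 0, 2, 0, 0).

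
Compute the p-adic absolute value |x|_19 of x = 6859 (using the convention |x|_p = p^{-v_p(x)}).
|6859|_19 = 1/6859

Step 1 — compute v_19(x) by factoring powers of 19 out of the numerator and denominator: v_19(6859) = 3. Step 2 — apply |x|_p = p^{-v_p(x)} = 19^{-3} = 1/6859.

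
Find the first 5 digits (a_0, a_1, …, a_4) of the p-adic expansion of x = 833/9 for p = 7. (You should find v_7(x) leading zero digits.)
(a_0, …, a_4) = (0, 0, 5, 5, 0)

v_7(833/9) = 2, so a_0 = ... = a_1 = 0. Factor out: x = 7^2 · u with u = 17/9 a unit in ℤ_7. Expand u iteratively via a_{v+i} = u_i mod 7, u_{i+1} = (u_i − a_{v+i})/7:
  u_0 = 17/9;  a_2 = 5;  u_1 = (u_0 − 5)/7 = -4/9
  u_1 = -4/9;  a_3 = 5;  u_2 = (u_1 − 5)/7 = -7/9
  u_2 = -7/9;  a_4 = 0;  u_3 = (u_2 − 0)/7 = -1/9
Digits: (0, 0, 5, 5, 0).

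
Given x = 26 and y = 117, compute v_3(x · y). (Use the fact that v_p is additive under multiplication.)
v_3(3042) = 2

v_p(x) = 0 (factor: 26 = 3^0 · 26); v_p(y) = 2 (factor: 117 = 3^2 · 13). Additivity: v_p(xy) = v_p(x) + v_p(y) = 0 + 2 = 2. (Direct check: xy = 3042 = 3^2 · (338).)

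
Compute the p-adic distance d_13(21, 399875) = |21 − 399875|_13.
d_13(21, 399875) = 1/28561

Step 1 — x − y = 21 − 399875 = -399854. Step 2 — v_13(-399854) = 4 (factor: -399854 = −(13^4 · 14); the sign does not affect v_p). Step 3 — |x − y|_13 = 13^{-4} = 1/28561.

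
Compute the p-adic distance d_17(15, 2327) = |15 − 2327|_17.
d_17(15, 2327) = 1/289

Step 1 — x − y = 15 − 2327 = -2312. Step 2 — v_17(-2312) = 2 (factor: -2312 = −(17^2 · 8); the sign does not affect v_p). Step 3 — |x − y|_17 = 17^{-2} = 1/289.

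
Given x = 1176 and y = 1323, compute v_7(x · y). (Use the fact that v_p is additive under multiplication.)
v_7(1555848) = 4

v_p(x) = 2 (factor: 1176 = 7^2 · 24); v_p(y) = 2 (factor: 1323 = 7^2 · 27). Additivity: v_p(xy) = v_p(x) + v_p(y) = 2 + 2 = 4. (Direct check: xy = 1555848 = 7^4 · (648).)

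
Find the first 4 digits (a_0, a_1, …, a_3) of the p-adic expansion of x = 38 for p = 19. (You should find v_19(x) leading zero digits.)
(a_0, …, a_3) = (0, 2, 0, 0)

v_19(38) = 1, so a_0 = ... = a_0 = 0. Factor out: x = 19^1 · u with u = 2 a unit in ℤ_19. Expand u iteratively via a_{v+i} = u_i mod 19, u_{i+1} = (u_i − a_{v+i})/19:
  u_0 = 2;  a_1 = 2;  u_1 = (u_0 − 2)/19 = 0
  u_1 = 0;  a_2 = 0;  u_2 = (u_1 − 0)/19 = 0
  u_2 = 0;  a_3 = 0;  u_3 = (u_2 − 0)/19 = 0
Digits: (0, 2, 0, 0).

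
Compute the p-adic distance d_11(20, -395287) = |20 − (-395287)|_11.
d_11(20, -395287) = 1/14641

Step 1 — x − y = 20 − (-395287) = 395307. Step 2 — v_11(395307) = 4 (factor: 395307 = (11^4 · 27); the sign does not affect v_p). Step 3 — |x − y|_11 = 11^{-4} = 1/14641.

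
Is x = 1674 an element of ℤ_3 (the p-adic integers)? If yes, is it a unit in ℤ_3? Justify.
x ∈ ℤ_3 but not a unit; v_3(x) = 3 > 0

ℤ_3 = {x ∈ ℚ_3 : v_3(x) ≥ 0} and ℤ_3^× = {x ∈ ℤ_3 : v_3(x) = 0}. Here v_3(1674) = v_3(num) − v_3(den) = 3; compare against these criteria.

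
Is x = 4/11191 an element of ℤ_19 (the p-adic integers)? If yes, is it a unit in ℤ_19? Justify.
x ∉ ℤ_19 (v_19(x) = -2 < 0)

ℤ_19 = {x ∈ ℚ_19 : v_19(x) ≥ 0} and ℤ_19^× = {x ∈ ℤ_19 : v_19(x) = 0}. Here v_19(4/11191) = v_19(num) − v_19(den) = -2; compare against these criteria.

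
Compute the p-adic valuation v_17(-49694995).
v_17(-49694995) = 5

v_17(n) is the largest exponent k such that 17^k divides n. Factor out: -49694995 = -17^5 · 35. (Sign doesn't affect v_p.) So v_17(-49694995) = 5.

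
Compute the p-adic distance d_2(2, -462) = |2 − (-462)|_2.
d_2(2, -462) = 1/16

Step 1 — x − y = 2 − (-462) = 464. Step 2 — v_2(464) = 4 (factor: 464 = (2^4 · 29); the sign does not affect v_p). Step 3 — |x − y|_2 = 2^{-4} = 1/16.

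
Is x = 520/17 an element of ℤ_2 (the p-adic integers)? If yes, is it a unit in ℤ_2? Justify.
x ∈ ℤ_2 but not a unit; v_2(x) = 3 > 0

ℤ_2 = {x ∈ ℚ_2 : v_2(x) ≥ 0} and ℤ_2^× = {x ∈ ℤ_2 : v_2(x) = 0}. Here v_2(520/17) = v_2(num) − v_2(den) = 3; compare against these criteria.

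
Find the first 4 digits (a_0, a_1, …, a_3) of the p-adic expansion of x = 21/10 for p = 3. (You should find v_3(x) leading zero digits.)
(a_0, …, a_3) = (0, 1, 2, 2)

v_3(21/10) = 1, so a_0 = ... = a_0 = 0. Factor out: x = 3^1 · u with u = 7/10 a unit in ℤ_3. Expand u iteratively via a_{v+i} = u_i mod 3, u_{i+1} = (u_i − a_{v+i})/3:
  u_0 = 7/10;  a_1 = 1;  u_1 = (u_0 − 1)/3 = -1/10
  u_1 = -1/10;  a_2 = 2;  u_2 = (u_1 − 2)/3 = -7/10
  u_2 = -7/10;  a_3 = 2;  u_3 = (u_2 − 2)/3 = -9/10
Digits: (0, 1, 2, 2).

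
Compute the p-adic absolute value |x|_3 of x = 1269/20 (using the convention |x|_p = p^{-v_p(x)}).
|1269/20|_3 = 1/27

Step 1 — compute v_3(x) by factoring powers of 3 out of the numerator and denominator: v_3(1269/20) = 3. Step 2 — apply |x|_p = p^{-v_p(x)} = 3^{-3} = 1/27.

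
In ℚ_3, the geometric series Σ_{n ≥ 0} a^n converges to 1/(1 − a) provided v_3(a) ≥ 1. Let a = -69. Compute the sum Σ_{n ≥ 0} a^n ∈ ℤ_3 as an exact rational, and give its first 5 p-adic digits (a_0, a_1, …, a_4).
Σ a^n = 1/(1 − a) = 1/70;  first 5 digits = (1, 1, 2, 0, 2)

v_3(a) = 1 ≥ 1, so the series converges in ℤ_3 to 1/(1 − a) = 1/(1 − (-69)) = 1/70. Expand this rational in ℤ_3: compute digits iteratively via d_i = x_i mod 3, x_{i+1} = (x_i − d_i)/3. The first 5 digits are (1, 1, 2, 0, 2).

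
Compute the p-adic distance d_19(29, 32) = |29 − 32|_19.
d_19(29, 32) = 1

Step 1 — x − y = 29 − 32 = -3. Step 2 — v_19(-3) = 0 (factor: -3 = −(19^0 · 3); the sign does not affect v_p). Step 3 — |x − y|_19 = 19^{0} = 1.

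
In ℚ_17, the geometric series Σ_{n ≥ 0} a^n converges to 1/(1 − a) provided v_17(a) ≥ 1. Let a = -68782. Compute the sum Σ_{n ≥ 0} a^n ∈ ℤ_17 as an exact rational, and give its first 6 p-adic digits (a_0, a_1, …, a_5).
Σ a^n = 1/(1 − a) = 1/68783;  first 6 digits = (1, 0, 0, 3, 16, 16)

v_17(a) = 3 ≥ 1, so the series converges in ℤ_17 to 1/(1 − a) = 1/(1 − (-68782)) = 1/68783. Expand this rational in ℤ_17: compute digits iteratively via d_i = x_i mod 17, x_{i+1} = (x_i − d_i)/17. The first 6 digits are (1, 0, 0, 3, 16, 16).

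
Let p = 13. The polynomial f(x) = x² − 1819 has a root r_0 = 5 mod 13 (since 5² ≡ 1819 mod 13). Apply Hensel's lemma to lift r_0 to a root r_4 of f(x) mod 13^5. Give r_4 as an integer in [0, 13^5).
r_4 = 58895 (mod 371293)

Hensel's recurrence: r_{i+1} = r_i − f(r_i)·(f′(r_i))^{-1} mod 13^{i+2}, with f′(x) = 2x. Iterate:
  r_0 = 5 (mod 13)
  r_1 = 83 (mod 169)
  r_2 = 1773 (mod 2197)
  r_3 = 1773 (mod 28561)
  r_4 = 58895 (mod 371293)
Final: r_4 = 58895, and one checks f(r_4) ≡ 0 mod 13^5.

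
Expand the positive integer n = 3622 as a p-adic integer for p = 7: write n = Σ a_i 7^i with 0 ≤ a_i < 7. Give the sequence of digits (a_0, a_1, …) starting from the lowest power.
(a_0, a_1, …) = (3, 6, 3, 3, 1)

Repeated division by 7 gives the digits low-to-high: 3622 = 3 + 6·7^1 + 3·7^2 + 3·7^3 + 1·7^4. Digit sequence: (3, 6, 3, 3, 1).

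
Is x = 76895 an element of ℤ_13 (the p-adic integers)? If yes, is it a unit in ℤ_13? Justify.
x ∈ ℤ_13 but not a unit; v_13(x) = 3 > 0

ℤ_13 = {x ∈ ℚ_13 : v_13(x) ≥ 0} and ℤ_13^× = {x ∈ ℤ_13 : v_13(x) = 0}. Here v_13(76895) = v_13(num) − v_13(den) = 3; compare against these criteria.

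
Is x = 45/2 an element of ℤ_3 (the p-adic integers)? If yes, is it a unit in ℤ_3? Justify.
x ∈ ℤ_3 but not a unit; v_3(x) = 2 > 0

ℤ_3 = {x ∈ ℚ_3 : v_3(x) ≥ 0} and ℤ_3^× = {x ∈ ℤ_3 : v_3(x) = 0}. Here v_3(45/2) = v_3(num) − v_3(den) = 2; compare against these criteria.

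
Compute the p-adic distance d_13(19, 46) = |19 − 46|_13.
d_13(19, 46) = 1

Step 1 — x − y = 19 − 46 = -27. Step 2 — v_13(-27) = 0 (factor: -27 = −(13^0 · 27); the sign does not affect v_p). Step 3 — |x − y|_13 = 13^{0} = 1.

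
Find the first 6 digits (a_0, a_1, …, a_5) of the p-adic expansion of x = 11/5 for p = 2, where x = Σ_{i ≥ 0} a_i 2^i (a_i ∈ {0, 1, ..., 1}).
(a_0, …, a_5) = (1, 1, 1, 1, 0, 0)

v_2(11/5) = 0 (numerator and denominator both coprime to 2), so x ∈ ℤ_2^×. Compute digits iteratively via a_i = x_i mod 2, x_{i+1} = (x_i − a_i)/2, with x_0 = x:
  x_0 = 11/5;  a_0 = 1;  x_1 = (x_0 − 1)/2 = 3/5
  x_1 = 3/5;  a_1 = 1;  x_2 = (x_1 − 1)/2 = -1/5
  x_2 = -1/5;  a_2 = 1;  x_3 = (x_2 − 1)/2 = -3/5
  x_3 = -3/5;  a_3 = 1;  x_4 = (x_3 − 1)/2 = -4/5
  x_4 = -4/5;  a_4 = 0;  x_5 = (x_4 − 0)/2 = -2/5
  x_5 = -2/5;  a_5 = 0;  x_6 = (x_5 − 0)/2 = -1/5
Digits: (1, 1, 1, 1, 0, 0).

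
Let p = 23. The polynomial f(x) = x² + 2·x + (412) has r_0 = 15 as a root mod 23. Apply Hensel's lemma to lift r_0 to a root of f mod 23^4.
r_3 = 256212 (mod 279841)

Hensel: r_{i+1} = r_i − f(r_i)·(f′(r_i))^{-1} mod 23^{i+2}, f′(x) = 2x + 2. Iterate:
  r_0 = 15 (mod 23)
  r_1 = 176 (mod 529)
  r_2 = 705 (mod 12167)
  r_3 = 256212 (mod 279841)
Final: r = 256212 satisfies f(r) ≡ 0 mod 23^4.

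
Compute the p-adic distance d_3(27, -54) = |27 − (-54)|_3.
d_3(27, -54) = 1/81

Step 1 — x − y = 27 − (-54) = 81. Step 2 — v_3(81) = 4 (factor: 81 = (3^4 · 1); the sign does not affect v_p). Step 3 — |x − y|_3 = 3^{-4} = 1/81.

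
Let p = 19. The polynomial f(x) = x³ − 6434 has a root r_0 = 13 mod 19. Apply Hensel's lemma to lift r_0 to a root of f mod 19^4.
r_3 = 85646 (mod 130321)

Hensel: r_{i+1} = r_i − f(r_i)/f′(r_i) mod 19^{i+2}, where f′(x) = 3x². Iterate:
  r_0 = 13 (mod 19)
  r_1 = 89 (mod 361)
  r_2 = 3338 (mod 6859)
  r_3 = 85646 (mod 130321)
Final: r = 85646 with f(r) ≡ 0 mod 19^4.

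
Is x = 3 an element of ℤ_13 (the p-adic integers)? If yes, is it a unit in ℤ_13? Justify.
x ∈ ℤ_13^× (unit); v_13(x) = 0

ℤ_13 = {x ∈ ℚ_13 : v_13(x) ≥ 0} and ℤ_13^× = {x ∈ ℤ_13 : v_13(x) = 0}. Here v_13(3) = v_13(num) − v_13(den) = 0; compare against these criteria.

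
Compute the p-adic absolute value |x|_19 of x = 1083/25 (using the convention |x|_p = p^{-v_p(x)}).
|1083/25|_19 = 1/361

Step 1 — compute v_19(x) by factoring powers of 19 out of the numerator and denominator: v_19(1083/25) = 2. Step 2 — apply |x|_p = p^{-v_p(x)} = 19^{-2} = 1/361.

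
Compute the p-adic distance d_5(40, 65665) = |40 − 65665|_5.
d_5(40, 65665) = 1/3125

Step 1 — x − y = 40 − 65665 = -65625. Step 2 — v_5(-65625) = 5 (factor: -65625 = −(5^5 · 21); the sign does not affect v_p). Step 3 — |x − y|_5 = 5^{-5} = 1/3125.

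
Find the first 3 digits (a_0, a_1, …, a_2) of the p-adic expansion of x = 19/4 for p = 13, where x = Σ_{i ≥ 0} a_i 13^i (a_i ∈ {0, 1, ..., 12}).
(a_0, …, a_2) = (8, 3, 3)

v_13(19/4) = 0 (numerator and denominator both coprime to 13), so x ∈ ℤ_13^×. Compute digits iteratively via a_i = x_i mod 13, x_{i+1} = (x_i − a_i)/13, with x_0 = x:
  x_0 = 19/4;  a_0 = 8;  x_1 = (x_0 − 8)/13 = -1/4
  x_1 = -1/4;  a_1 = 3;  x_2 = (x_1 − 3)/13 = -1/4
  x_2 = -1/4;  a_2 = 3;  x_3 = (x_2 − 3)/13 = -1/4
Digits: (8, 3, 3).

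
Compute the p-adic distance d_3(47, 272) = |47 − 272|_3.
d_3(47, 272) = 1/9

Step 1 — x − y = 47 − 272 = -225. Step 2 — v_3(-225) = 2 (factor: -225 = −(3^2 · 25); the sign does not affect v_p). Step 3 — |x − y|_3 = 3^{-2} = 1/9.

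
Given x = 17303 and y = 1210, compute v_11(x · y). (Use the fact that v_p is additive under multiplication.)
v_11(20936630) = 5

v_p(x) = 3 (factor: 17303 = 11^3 · 13); v_p(y) = 2 (factor: 1210 = 11^2 · 10). Additivity: v_p(xy) = v_p(x) + v_p(y) = 3 + 2 = 5. (Direct check: xy = 20936630 = 11^5 · (130).)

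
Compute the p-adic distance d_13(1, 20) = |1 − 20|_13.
d_13(1, 20) = 1

Step 1 — x − y = 1 − 20 = -19. Step 2 — v_13(-19) = 0 (factor: -19 = −(13^0 · 19); the sign does not affect v_p). Step 3 — |x − y|_13 = 13^{0} = 1.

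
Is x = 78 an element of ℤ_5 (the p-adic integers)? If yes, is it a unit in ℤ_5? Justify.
x ∈ ℤ_5^× (unit); v_5(x) = 0

ℤ_5 = {x ∈ ℚ_5 : v_5(x) ≥ 0} and ℤ_5^× = {x ∈ ℤ_5 : v_5(x) = 0}. Here v_5(78) = v_5(num) − v_5(den) = 0; compare against these criteria.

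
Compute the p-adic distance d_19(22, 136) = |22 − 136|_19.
d_19(22, 136) = 1/19

Step 1 — x − y = 22 − 136 = -114. Step 2 — v_19(-114) = 1 (factor: -114 = −(19^1 · 6); the sign does not affect v_p). Step 3 — |x − y|_19 = 19^{-1} = 1/19.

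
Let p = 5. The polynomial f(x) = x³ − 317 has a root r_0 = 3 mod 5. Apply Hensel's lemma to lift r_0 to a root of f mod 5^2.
r_1 = 23 (mod 25)

Hensel: r_{i+1} = r_i − f(r_i)/f′(r_i) mod 5^{i+2}, where f′(x) = 3x². Iterate:
  r_0 = 3 (mod 5)
  r_1 = 23 (mod 25)
Final: r = 23 with f(r) ≡ 0 mod 5^2.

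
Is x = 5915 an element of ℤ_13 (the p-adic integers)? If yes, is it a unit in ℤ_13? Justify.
x ∈ ℤ_13 but not a unit; v_13(x) = 2 > 0

ℤ_13 = {x ∈ ℚ_13 : v_13(x) ≥ 0} and ℤ_13^× = {x ∈ ℤ_13 : v_13(x) = 0}. Here v_13(5915) = v_13(num) − v_13(den) = 2; compare against these criteria.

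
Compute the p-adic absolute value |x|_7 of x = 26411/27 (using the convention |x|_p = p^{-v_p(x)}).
|26411/27|_7 = 1/2401

Step 1 — compute v_7(x) by factoring powers of 7 out of the numerator and denominator: v_7(26411/27) = 4. Step 2 — apply |x|_p = p^{-v_p(x)} = 7^{-4} = 1/2401.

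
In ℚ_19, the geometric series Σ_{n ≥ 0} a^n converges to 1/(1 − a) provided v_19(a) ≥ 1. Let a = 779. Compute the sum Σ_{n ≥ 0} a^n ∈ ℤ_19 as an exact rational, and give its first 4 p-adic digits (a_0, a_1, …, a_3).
Σ a^n = 1/(1 − a) = -1/778;  first 4 digits = (1, 3, 11, 1)

v_19(a) = 1 ≥ 1, so the series converges in ℤ_19 to 1/(1 − a) = 1/(1 − 779) = -1/778. Expand this rational in ℤ_19: compute digits iteratively via d_i = x_i mod 19, x_{i+1} = (x_i − d_i)/19. The first 4 digits are (1, 3, 11, 1).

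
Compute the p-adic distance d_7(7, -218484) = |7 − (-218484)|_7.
d_7(7, -218484) = 1/16807

Step 1 — x − y = 7 − (-218484) = 218491. Step 2 — v_7(218491) = 5 (factor: 218491 = (7^5 · 13); the sign does not affect v_p). Step 3 — |x − y|_7 = 7^{-5} = 1/16807.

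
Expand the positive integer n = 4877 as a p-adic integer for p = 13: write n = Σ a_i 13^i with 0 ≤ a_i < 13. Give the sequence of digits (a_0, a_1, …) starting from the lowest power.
(a_0, a_1, …) = (2, 11, 2, 2)

Repeated division by 13 gives the digits low-to-high: 4877 = 2 + 11·13^1 + 2·13^2 + 2·13^3. Digit sequence: (2, 11, 2, 2).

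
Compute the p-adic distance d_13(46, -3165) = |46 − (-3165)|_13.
d_13(46, -3165) = 1/169

Step 1 — x − y = 46 − (-3165) = 3211. Step 2 — v_13(3211) = 2 (factor: 3211 = (13^2 · 19); the sign does not affect v_p). Step 3 — |x − y|_13 = 13^{-2} = 1/169.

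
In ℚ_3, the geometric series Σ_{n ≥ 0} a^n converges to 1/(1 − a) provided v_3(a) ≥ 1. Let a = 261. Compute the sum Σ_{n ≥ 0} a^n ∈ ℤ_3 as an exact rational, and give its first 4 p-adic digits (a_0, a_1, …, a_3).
Σ a^n = 1/(1 − a) = -1/260;  first 4 digits = (1, 0, 2, 0)

v_3(a) = 2 ≥ 1, so the series converges in ℤ_3 to 1/(1 − a) = 1/(1 − 261) = -1/260. Expand this rational in ℤ_3: compute digits iteratively via d_i = x_i mod 3, x_{i+1} = (x_i − d_i)/3. The first 4 digits are (1, 0, 2, 0).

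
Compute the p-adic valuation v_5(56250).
v_5(56250) = 5

v_5(n) is the largest exponent k such that 5^k divides n. Factor out: 56250 = 5^5 · 18. (Sign doesn't affect v_p.) So v_5(56250) = 5.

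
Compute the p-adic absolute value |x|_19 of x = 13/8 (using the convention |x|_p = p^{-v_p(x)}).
|13/8|_19 = 1

Step 1 — compute v_19(x) by factoring powers of 19 out of the numerator and denominator: v_19(13/8) = 0. Step 2 — apply |x|_p = p^{-v_p(x)} = 19^{0} = 1.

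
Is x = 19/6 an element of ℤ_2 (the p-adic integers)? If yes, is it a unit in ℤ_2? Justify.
x ∉ ℤ_2 (v_2(x) = -1 < 0)

ℤ_2 = {x ∈ ℚ_2 : v_2(x) ≥ 0} and ℤ_2^× = {x ∈ ℤ_2 : v_2(x) = 0}. Here v_2(19/6) = v_2(num) − v_2(den) = -1; compare against these criteria.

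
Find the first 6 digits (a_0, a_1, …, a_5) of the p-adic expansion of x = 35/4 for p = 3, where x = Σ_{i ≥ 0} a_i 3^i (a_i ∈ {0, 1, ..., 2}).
(a_0, …, a_5) = (2, 0, 0, 1, 2, 0)

v_3(35/4) = 0 (numerator and denominator both coprime to 3), so x ∈ ℤ_3^×. Compute digits iteratively via a_i = x_i mod 3, x_{i+1} = (x_i − a_i)/3, with x_0 = x:
  x_0 = 35/4;  a_0 = 2;  x_1 = (x_0 − 2)/3 = 9/4
  x_1 = 9/4;  a_1 = 0;  x_2 = (x_1 − 0)/3 = 3/4
  x_2 = 3/4;  a_2 = 0;  x_3 = (x_2 − 0)/3 = 1/4
  x_3 = 1/4;  a_3 = 1;  x_4 = (x_3 − 1)/3 = -1/4
  x_4 = -1/4;  a_4 = 2;  x_5 = (x_4 − 2)/3 = -3/4
  x_5 = -3/4;  a_5 = 0;  x_6 = (x_5 − 0)/3 = -1/4
Digits: (2, 0, 0, 1, 2, 0).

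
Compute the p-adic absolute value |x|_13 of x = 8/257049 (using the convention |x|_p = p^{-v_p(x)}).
|8/257049|_13 = 28561

Step 1 — compute v_13(x) by factoring powers of 13 out of the numerator and denominator: v_13(8/257049) = -4. Step 2 — apply |x|_p = p^{-v_p(x)} = 13^{4} = 28561.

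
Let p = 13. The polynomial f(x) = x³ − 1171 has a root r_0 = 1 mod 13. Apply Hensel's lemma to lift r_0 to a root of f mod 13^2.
r_1 = 53 (mod 169)

Hensel: r_{i+1} = r_i − f(r_i)/f′(r_i) mod 13^{i+2}, where f′(x) = 3x². Iterate:
  r_0 = 1 (mod 13)
  r_1 = 53 (mod 169)
Final: r = 53 with f(r) ≡ 0 mod 13^2.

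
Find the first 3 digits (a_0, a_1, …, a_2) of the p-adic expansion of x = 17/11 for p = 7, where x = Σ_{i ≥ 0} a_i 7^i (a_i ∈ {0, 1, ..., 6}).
(a_0, …, a_2) = (6, 0, 5)

v_7(17/11) = 0 (numerator and denominator both coprime to 7), so x ∈ ℤ_7^×. Compute digits iteratively via a_i = x_i mod 7, x_{i+1} = (x_i − a_i)/7, with x_0 = x:
  x_0 = 17/11;  a_0 = 6;  x_1 = (x_0 − 6)/7 = -7/11
  x_1 = -7/11;  a_1 = 0;  x_2 = (x_1 − 0)/7 = -1/11
  x_2 = -1/11;  a_2 = 5;  x_3 = (x_2 − 5)/7 = -8/11
Digits: (6, 0, 5).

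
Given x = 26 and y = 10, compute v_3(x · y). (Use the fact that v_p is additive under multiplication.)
v_3(260) = 0

v_p(x) = 0 (factor: 26 = 3^0 · 26); v_p(y) = 0 (factor: 10 = 3^0 · 10). Additivity: v_p(xy) = v_p(x) + v_p(y) = 0 + 0 = 0. (Direct check: xy = 260 = 3^0 · (260).)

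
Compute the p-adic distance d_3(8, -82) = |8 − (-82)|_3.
d_3(8, -82) = 1/9

Step 1 — x − y = 8 − (-82) = 90. Step 2 — v_3(90) = 2 (factor: 90 = (3^2 · 10); the sign does not affect v_p). Step 3 — |x − y|_3 = 3^{-2} = 1/9.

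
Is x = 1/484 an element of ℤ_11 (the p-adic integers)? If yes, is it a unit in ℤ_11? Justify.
x ∉ ℤ_11 (v_11(x) = -2 < 0)

ℤ_11 = {x ∈ ℚ_11 : v_11(x) ≥ 0} and ℤ_11^× = {x ∈ ℤ_11 : v_11(x) = 0}. Here v_11(1/484) = v_11(num) − v_11(den) = -2; compare against these criteria.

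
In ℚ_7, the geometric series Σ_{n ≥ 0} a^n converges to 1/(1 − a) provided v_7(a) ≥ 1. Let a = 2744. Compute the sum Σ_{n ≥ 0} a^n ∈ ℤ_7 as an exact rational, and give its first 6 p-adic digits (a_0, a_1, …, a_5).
Σ a^n = 1/(1 − a) = -1/2743;  first 6 digits = (1, 0, 0, 1, 1, 0)

v_7(a) = 3 ≥ 1, so the series converges in ℤ_7 to 1/(1 − a) = 1/(1 − 2744) = -1/2743. Expand this rational in ℤ_7: compute digits iteratively via d_i = x_i mod 7, x_{i+1} = (x_i − d_i)/7. The first 6 digits are (1, 0, 0, 1, 1, 0).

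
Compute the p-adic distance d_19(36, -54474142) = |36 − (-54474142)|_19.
d_19(36, -54474142) = 1/2476099

Step 1 — x − y = 36 − (-54474142) = 54474178. Step 2 — v_19(54474178) = 5 (factor: 54474178 = (19^5 · 22); the sign does not affect v_p). Step 3 — |x − y|_19 = 19^{-5} = 1/2476099.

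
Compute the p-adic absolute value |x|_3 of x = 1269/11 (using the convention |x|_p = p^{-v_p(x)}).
|1269/11|_3 = 1/27

Step 1 — compute v_3(x) by factoring powers of 3 out of the numerator and denominator: v_3(1269/11) = 3. Step 2 — apply |x|_p = p^{-v_p(x)} = 3^{-3} = 1/27.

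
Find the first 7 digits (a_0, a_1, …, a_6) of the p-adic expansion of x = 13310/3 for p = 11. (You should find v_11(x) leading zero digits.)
(a_0, …, a_6) = (0, 0, 0, 7, 7, 3, 7)

v_11(13310/3) = 3, so a_0 = ... = a_2 = 0. Factor out: x = 11^3 · u with u = 10/3 a unit in ℤ_11. Expand u iteratively via a_{v+i} = u_i mod 11, u_{i+1} = (u_i − a_{v+i})/11:
  u_0 = 10/3;  a_3 = 7;  u_1 = (u_0 − 7)/11 = -1/3
  u_1 = -1/3;  a_4 = 7;  u_2 = (u_1 − 7)/11 = -2/3
  u_2 = -2/3;  a_5 = 3;  u_3 = (u_2 − 3)/11 = -1/3
  u_3 = -1/3;  a_6 = 7;  u_4 = (u_3 − 7)/11 = -2/3
Digits: (0, 0, 0, 7, 7, 3, 7).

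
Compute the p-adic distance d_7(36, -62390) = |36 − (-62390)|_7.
d_7(36, -62390) = 1/2401

Step 1 — x − y = 36 − (-62390) = 62426. Step 2 — v_7(62426) = 4 (factor: 62426 = (7^4 · 26); the sign does not affect v_p). Step 3 — |x − y|_7 = 7^{-4} = 1/2401.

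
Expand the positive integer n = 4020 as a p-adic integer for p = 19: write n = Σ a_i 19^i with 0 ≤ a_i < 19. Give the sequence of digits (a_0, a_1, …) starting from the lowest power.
(a_0, a_1, …) = (11, 2, 11)

Repeated division by 19 gives the digits low-to-high: 4020 = 11 + 2·19^1 + 11·19^2. Digit sequence: (11, 2, 11).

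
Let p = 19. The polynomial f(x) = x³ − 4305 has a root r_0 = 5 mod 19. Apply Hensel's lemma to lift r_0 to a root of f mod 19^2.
r_1 = 157 (mod 361)

Hensel: r_{i+1} = r_i − f(r_i)/f′(r_i) mod 19^{i+2}, where f′(x) = 3x². Iterate:
  r_0 = 5 (mod 19)
  r_1 = 157 (mod 361)
Final: r = 157 with f(r) ≡ 0 mod 19^2.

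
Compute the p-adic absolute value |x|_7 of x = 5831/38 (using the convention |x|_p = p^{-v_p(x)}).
|5831/38|_7 = 1/343

Step 1 — compute v_7(x) by factoring powers of 7 out of the numerator and denominator: v_7(5831/38) = 3. Step 2 — apply |x|_p = p^{-v_p(x)} = 7^{-3} = 1/343.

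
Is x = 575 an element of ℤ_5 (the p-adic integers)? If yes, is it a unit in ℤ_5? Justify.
x ∈ ℤ_5 but not a unit; v_5(x) = 2 > 0

ℤ_5 = {x ∈ ℚ_5 : v_5(x) ≥ 0} and ℤ_5^× = {x ∈ ℤ_5 : v_5(x) = 0}. Here v_5(575) = v_5(num) − v_5(den) = 2; compare against these criteria.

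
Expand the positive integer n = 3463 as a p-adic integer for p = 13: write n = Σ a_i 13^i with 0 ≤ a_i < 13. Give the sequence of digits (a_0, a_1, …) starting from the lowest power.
(a_0, a_1, …) = (5, 6, 7, 1)

Repeated division by 13 gives the digits low-to-high: 3463 = 5 + 6·13^1 + 7·13^2 + 1·13^3. Digit sequence: (5, 6, 7, 1).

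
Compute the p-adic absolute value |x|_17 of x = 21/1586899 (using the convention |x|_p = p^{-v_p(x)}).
|21/1586899|_17 = 83521

Step 1 — compute v_17(x) by factoring powers of 17 out of the numerator and denominator: v_17(21/1586899) = -4. Step 2 — apply |x|_p = p^{-v_p(x)} = 17^{4} = 83521.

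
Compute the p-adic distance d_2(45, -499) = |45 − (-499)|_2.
d_2(45, -499) = 1/32

Step 1 — x − y = 45 − (-499) = 544. Step 2 — v_2(544) = 5 (factor: 544 = (2^5 · 17); the sign does not affect v_p). Step 3 — |x − y|_2 = 2^{-5} = 1/32.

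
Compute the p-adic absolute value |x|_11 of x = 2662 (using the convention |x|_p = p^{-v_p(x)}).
|2662|_11 = 1/1331

Step 1 — compute v_11(x) by factoring powers of 11 out of the numerator and denominator: v_11(2662) = 3. Step 2 — apply |x|_p = p^{-v_p(x)} = 11^{-3} = 1/1331.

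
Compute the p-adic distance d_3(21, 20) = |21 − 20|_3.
d_3(21, 20) = 1

Step 1 — x − y = 21 − 20 = 1. Step 2 — v_3(1) = 0 (factor: 1 = (3^0 · 1); the sign does not affect v_p). Step 3 — |x − y|_3 = 3^{0} = 1.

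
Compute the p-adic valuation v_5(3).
v_5(3) = 0

v_5(n) is the largest exponent k such that 5^k divides n. Factor out: 3 = 5^0 · 3. (Sign doesn't affect v_p.) So v_5(3) = 0.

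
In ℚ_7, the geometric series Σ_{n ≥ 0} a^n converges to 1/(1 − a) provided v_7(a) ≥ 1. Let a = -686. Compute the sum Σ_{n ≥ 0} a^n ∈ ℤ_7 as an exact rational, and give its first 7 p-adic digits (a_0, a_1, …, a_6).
Σ a^n = 1/(1 − a) = 1/687;  first 7 digits = (1, 0, 0, 5, 6, 6, 3)

v_7(a) = 3 ≥ 1, so the series converges in ℤ_7 to 1/(1 − a) = 1/(1 − (-686)) = 1/687. Expand this rational in ℤ_7: compute digits iteratively via d_i = x_i mod 7, x_{i+1} = (x_i − d_i)/7. The first 7 digits are (1, 0, 0, 5, 6, 6, 3).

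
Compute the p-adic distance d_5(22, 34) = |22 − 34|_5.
d_5(22, 34) = 1

Step 1 — x − y = 22 − 34 = -12. Step 2 — v_5(-12) = 0 (factor: -12 = −(5^0 · 12); the sign does not affect v_p). Step 3 — |x − y|_5 = 5^{0} = 1.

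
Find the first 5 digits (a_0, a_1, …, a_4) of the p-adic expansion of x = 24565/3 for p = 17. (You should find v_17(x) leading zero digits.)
(a_0, …, a_4) = (0, 0, 0, 13, 5)

v_17(24565/3) = 3, so a_0 = ... = a_2 = 0. Factor out: x = 17^3 · u with u = 5/3 a unit in ℤ_17. Expand u iteratively via a_{v+i} = u_i mod 17, u_{i+1} = (u_i − a_{v+i})/17:
  u_0 = 5/3;  a_3 = 13;  u_1 = (u_0 − 13)/17 = -2/3
  u_1 = -2/3;  a_4 = 5;  u_2 = (u_1 − 5)/17 = -1/3
Digits: (0, 0, 0, 13, 5).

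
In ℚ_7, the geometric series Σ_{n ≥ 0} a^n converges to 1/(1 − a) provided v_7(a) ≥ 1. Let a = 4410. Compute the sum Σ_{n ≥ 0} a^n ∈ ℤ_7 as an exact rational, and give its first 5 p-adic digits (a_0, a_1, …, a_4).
Σ a^n = 1/(1 − a) = -1/4409;  first 5 digits = (1, 0, 6, 5, 2)

v_7(a) = 2 ≥ 1, so the series converges in ℤ_7 to 1/(1 − a) = 1/(1 − 4410) = -1/4409. Expand this rational in ℤ_7: compute digits iteratively via d_i = x_i mod 7, x_{i+1} = (x_i − d_i)/7. The first 5 digits are (1, 0, 6, 5, 2).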